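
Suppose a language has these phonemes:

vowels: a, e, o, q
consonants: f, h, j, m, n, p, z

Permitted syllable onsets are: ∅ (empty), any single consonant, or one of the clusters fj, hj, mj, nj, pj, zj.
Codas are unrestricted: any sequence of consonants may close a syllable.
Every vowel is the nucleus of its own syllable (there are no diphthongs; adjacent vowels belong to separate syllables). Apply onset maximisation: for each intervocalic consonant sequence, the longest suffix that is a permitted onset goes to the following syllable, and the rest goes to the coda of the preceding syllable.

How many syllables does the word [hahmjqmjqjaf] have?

4

Nuclei (vowels): a, q, q, a → 4 syllables.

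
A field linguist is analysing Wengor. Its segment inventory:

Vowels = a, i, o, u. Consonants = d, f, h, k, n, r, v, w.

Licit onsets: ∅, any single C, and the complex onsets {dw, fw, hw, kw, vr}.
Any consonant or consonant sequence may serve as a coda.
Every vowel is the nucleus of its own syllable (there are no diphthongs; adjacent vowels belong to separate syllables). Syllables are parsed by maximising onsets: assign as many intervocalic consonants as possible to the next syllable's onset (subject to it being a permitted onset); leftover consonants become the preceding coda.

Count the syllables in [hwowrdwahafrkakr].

The vowels are o, a, a, a — 4 nuclei, so 4 syllables.

4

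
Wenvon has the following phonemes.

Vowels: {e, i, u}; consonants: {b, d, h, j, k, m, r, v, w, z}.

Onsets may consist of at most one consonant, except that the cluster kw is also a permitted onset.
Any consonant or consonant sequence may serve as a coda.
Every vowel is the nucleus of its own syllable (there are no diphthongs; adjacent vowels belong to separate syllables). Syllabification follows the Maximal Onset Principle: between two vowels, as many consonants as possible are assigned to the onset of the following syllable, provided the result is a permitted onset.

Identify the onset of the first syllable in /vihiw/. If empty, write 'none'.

v

Vowels present: i, i; each is a nucleus, giving 2 syllables.
V1 /i/ – V2 /i/: just /h/ — single C goes to the following onset.
Result: vi.hiw.
Syllable 1 is /vi/: onset /v/, nucleus /i/, coda ∅.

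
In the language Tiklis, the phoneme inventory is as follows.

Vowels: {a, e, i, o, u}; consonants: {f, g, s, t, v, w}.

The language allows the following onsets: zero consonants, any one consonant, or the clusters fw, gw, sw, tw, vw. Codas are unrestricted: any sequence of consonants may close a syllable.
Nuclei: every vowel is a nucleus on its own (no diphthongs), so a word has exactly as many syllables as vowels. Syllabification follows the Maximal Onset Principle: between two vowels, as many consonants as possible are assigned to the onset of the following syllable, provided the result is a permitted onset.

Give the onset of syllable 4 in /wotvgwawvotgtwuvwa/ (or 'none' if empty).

tw

Vowels present: o, a, o, u, a; each is a nucleus, giving 5 syllables.
σ1/σ2 boundary: /tvgw/ — longest licit onset from the right is /gw/, leaving /tv/ as coda.
σ2/σ3 boundary: /wv/; trying suffixes from longest down, /v/ is the first permitted one, so coda /w/ | onset /v/.
σ3/σ4 boundary: /tgtw/; trying suffixes from longest down, /tw/ is the first permitted one, so coda /tg/ | onset /tw/.
σ4/σ5 boundary: /vw/ is a licit onset in full, so it all attaches to the next syllable.
Syllabification: wotv.gwaw.votg.twu.vwa.
Syllable 4 is /twu/: onset /tw/, nucleus /u/, coda ∅.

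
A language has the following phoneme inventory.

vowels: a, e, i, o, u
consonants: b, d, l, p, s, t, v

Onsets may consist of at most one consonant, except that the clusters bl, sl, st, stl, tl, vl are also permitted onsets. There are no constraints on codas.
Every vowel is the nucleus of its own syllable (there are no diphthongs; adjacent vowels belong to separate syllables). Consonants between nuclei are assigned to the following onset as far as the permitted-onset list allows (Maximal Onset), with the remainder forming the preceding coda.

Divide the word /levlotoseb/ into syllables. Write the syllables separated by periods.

le.vlo.to.seb

The vowels are e, o, o, e — 4 nuclei, so 4 syllables.
/e…o/ gap (V1→V2): /vl/ — entire cluster is a permitted onset → onset /vl/, coda ∅.
/o…o/ gap (V2→V3): /t/ is a single consonant, so it becomes the next onset.
/o…e/ gap (V3→V4): /s/ is a single consonant, so it becomes the next onset.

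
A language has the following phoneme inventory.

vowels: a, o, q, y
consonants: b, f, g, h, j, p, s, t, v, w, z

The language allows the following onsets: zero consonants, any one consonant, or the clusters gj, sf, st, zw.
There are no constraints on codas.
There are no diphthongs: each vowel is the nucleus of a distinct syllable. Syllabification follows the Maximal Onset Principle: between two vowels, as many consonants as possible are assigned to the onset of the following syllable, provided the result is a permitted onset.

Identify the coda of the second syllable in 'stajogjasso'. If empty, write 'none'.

none

Vowels present: a, o, a, o; each is a nucleus, giving 4 syllables.
V1 /a/ – V2 /o/: /j/ is a single consonant, so it becomes the next onset.
V2 /o/ – V3 /a/: cluster /gj/ — /gj/ is itself a permitted onset, so the whole cluster goes right; preceding coda = ∅.
V3 /a/ – V4 /o/: /ss/ splits as /s/ + /s/ (/s/ is the longest suffix that is a licit onset).
Putting it together: sta.jo.gjas.so.
Syllable 2 is /jo/: onset /j/, nucleus /o/, coda ∅.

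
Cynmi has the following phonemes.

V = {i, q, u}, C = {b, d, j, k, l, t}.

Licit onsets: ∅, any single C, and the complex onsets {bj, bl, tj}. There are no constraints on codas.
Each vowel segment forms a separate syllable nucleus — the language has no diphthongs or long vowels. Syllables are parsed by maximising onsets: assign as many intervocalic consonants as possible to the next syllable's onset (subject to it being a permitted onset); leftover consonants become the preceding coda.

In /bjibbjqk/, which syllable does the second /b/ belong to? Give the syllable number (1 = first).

Nuclei (vowels): i, q → 2 syllables.
Between /i/ (V1) and /q/ (V2): /bbj/; trying suffixes from longest down, /bj/ is the first permitted one, so coda /b/ | onset /bj/.
Result: bjib.bjqk.
The second /b/ is in the coda of syllable 1 (/bjib/).

1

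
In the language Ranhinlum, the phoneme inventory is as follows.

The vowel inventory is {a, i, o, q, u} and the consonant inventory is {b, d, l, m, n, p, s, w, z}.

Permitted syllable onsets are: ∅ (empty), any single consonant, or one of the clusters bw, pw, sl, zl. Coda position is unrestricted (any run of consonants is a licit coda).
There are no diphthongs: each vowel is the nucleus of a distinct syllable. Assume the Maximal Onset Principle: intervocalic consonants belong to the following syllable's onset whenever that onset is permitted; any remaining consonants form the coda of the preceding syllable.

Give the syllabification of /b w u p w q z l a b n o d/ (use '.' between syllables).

bwu.pwq.zlab.nod

Vowels present: u, q, a, o; each is a nucleus, giving 4 syllables.
V1 /u/ – V2 /q/: /pw/ — entire cluster is a permitted onset → onset /pw/, coda ∅.
V2 /q/ – V3 /a/: /zl/ is a licit onset in full, so it all attaches to the next syllable.
V3 /a/ – V4 /o/: /bn/; trying suffixes from longest down, /n/ is the first permitted one, so coda /b/ | onset /n/.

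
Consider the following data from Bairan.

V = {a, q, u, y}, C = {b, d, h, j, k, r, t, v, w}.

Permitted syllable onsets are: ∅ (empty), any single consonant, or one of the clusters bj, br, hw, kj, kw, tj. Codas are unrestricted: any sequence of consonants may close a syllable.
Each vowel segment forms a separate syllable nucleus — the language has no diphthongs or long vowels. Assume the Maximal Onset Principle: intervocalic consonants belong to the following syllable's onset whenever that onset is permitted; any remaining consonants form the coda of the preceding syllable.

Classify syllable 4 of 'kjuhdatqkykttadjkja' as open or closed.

Vowels present: u, a, q, y, a, a; each is a nucleus, giving 6 syllables.
Between /u/ (V1) and /a/ (V2): /hd/; trying suffixes from longest down, /d/ is the first permitted one, so coda /h/ | onset /d/.
Between /a/ (V2) and /q/ (V3): /t/ → onset of the next syllable (single consonants are always licit onsets).
Between /q/ (V3) and /y/ (V4): just /k/ — single C goes to the following onset.
Between /y/ (V4) and /a/ (V5): /ktt/ splits as /kt/ + /t/ (/t/ is the longest suffix that is a licit onset).
Between /a/ (V5) and /a/ (V6): /djkj/ splits as /dj/ + /kj/ (/kj/ is the longest suffix that is a licit onset).
So the parse is kjuh.da.tq.kykt.tadj.kja.
Syllable 4 is /kykt/ with coda /kt/, so it is closed.

closed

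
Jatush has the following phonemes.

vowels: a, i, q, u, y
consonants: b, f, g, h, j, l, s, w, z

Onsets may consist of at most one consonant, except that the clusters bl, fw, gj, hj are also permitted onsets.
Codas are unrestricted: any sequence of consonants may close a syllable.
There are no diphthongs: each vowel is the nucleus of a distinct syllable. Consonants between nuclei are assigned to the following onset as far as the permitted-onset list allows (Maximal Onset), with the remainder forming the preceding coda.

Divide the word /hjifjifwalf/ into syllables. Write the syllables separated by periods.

hjif.ji.fwalf

Nuclei (vowels): i, i, a → 3 syllables.
Between /i/ (V1) and /i/ (V2): /fj/ — longest licit onset from the right is /j/, leaving /f/ as coda.
Between /i/ (V2) and /a/ (V3): /fw/ is a licit onset in full, so it all attaches to the next syllable.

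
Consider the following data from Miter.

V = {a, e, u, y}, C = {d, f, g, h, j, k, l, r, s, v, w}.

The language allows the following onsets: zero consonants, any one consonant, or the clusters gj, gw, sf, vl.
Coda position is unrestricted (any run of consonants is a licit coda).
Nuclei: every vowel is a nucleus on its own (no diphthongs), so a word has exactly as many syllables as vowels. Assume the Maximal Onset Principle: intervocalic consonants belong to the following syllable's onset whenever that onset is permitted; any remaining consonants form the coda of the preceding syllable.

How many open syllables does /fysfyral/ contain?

The vowels are y, y, a — 3 nuclei, so 3 syllables.
/y…y/ gap (V1→V2): cluster /sf/ — /sf/ is itself a permitted onset, so the whole cluster goes right; preceding coda = ∅.
/y…a/ gap (V2→V3): /r/ is a single consonant, so it becomes the next onset.
So the parse is fy.sfy.ral.
Classifying each syllable: /fy/ (open), /sfy/ (open), /ral/ (closed).
Open syllables: 2.

2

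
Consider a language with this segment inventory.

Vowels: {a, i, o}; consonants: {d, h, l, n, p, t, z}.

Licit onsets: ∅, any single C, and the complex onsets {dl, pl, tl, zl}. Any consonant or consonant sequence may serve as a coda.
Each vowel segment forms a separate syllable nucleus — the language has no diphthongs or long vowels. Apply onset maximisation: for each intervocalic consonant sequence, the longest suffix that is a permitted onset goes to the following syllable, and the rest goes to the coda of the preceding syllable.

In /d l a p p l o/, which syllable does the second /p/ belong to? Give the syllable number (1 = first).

2

Vowels present: a, o; each is a nucleus, giving 2 syllables.
Between /a/ (V1) and /o/ (V2): /ppl/; trying suffixes from longest down, /pl/ is the first permitted one, so coda /p/ | onset /pl/.
So the parse is dlap.plo.
The second /p/ is in the onset of syllable 2 (/plo/).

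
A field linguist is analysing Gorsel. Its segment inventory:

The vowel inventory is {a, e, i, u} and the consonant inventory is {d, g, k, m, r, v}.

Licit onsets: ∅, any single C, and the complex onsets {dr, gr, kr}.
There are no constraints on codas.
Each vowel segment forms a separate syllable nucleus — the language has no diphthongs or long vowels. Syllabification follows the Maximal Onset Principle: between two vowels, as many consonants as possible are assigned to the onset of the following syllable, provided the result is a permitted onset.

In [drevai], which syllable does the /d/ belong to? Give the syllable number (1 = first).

1

Vowels present: e, a, i; each is a nucleus, giving 3 syllables.
V1 /e/ – V2 /a/: just /v/ — single C goes to the following onset.
V2 /a/ – V3 /i/: nothing intervenes; syllable break is V.V.
Putting it together: dre.va.i.
The /d/ is in the onset of syllable 1 (/dre/).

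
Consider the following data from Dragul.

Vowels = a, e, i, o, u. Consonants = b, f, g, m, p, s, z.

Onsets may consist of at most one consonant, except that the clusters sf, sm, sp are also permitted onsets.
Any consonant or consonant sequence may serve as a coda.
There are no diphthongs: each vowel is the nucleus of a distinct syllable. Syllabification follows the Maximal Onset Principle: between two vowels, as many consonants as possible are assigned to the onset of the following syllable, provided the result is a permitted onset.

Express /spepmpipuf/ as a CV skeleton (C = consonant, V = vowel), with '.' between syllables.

Vowels present: e, i, u; each is a nucleus, giving 3 syllables.
Between /e/ (V1) and /i/ (V2): cluster /pmp/ — the longest permitted-onset suffix is /p/; onset = /p/, preceding coda = /pm/.
Between /i/ (V2) and /u/ (V3): /p/ is a single consonant, so it becomes the next onset.
Result: spepm.pi.puf.
Mapping each syllable to C/V: /spepm/ → CCVCC, /pi/ → CV, /puf/ → CVC.

CCVCC.CV.CVC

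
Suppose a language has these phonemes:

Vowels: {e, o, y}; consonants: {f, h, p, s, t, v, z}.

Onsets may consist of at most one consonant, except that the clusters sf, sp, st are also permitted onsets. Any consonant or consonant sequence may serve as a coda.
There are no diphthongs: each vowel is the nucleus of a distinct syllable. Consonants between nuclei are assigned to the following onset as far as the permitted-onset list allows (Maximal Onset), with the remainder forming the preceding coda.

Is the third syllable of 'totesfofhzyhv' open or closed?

closed

The vowels are o, e, o, y — 4 nuclei, so 4 syllables.
σ1/σ2 boundary: just /t/ — single C goes to the following onset.
σ2/σ3 boundary: cluster /sf/ — /sf/ is itself a permitted onset, so the whole cluster goes right; preceding coda = ∅.
σ3/σ4 boundary: /fhz/ — longest licit onset from the right is /z/, leaving /fh/ as coda.
Result: to.te.sfofh.zyhv.
Syllable 3 is /sfofh/ with coda /fh/, so it is closed.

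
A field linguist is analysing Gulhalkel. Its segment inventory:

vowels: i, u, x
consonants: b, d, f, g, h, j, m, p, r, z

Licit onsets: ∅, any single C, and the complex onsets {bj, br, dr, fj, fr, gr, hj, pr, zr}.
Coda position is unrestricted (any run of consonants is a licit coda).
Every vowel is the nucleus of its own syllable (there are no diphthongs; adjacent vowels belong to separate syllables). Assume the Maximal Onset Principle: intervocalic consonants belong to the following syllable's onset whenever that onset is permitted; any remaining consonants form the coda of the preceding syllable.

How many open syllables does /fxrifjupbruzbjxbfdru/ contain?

3

The vowels are x, i, u, u, x, u — 6 nuclei, so 6 syllables.
/x…i/ gap (V1→V2): /r/ is a single consonant, so it becomes the next onset.
/i…u/ gap (V2→V3): /fj/ is a licit onset in full, so it all attaches to the next syllable.
/u…u/ gap (V3→V4): /pbr/ splits as /p/ + /br/ (/br/ is the longest suffix that is a licit onset).
/u…x/ gap (V4→V5): /zbj/ — longest licit onset from the right is /bj/, leaving /z/ as coda.
/x…u/ gap (V5→V6): cluster /bfdr/ — the longest permitted-onset suffix is /dr/; onset = /dr/, preceding coda = /bf/.
So the parse is fx.ri.fjup.bruz.bjxbf.dru.
Classifying each syllable: /fx/ (open), /ri/ (open), /fjup/ (closed), /bruz/ (closed), /bjxbf/ (closed), /dru/ (open).
Open syllables: 3.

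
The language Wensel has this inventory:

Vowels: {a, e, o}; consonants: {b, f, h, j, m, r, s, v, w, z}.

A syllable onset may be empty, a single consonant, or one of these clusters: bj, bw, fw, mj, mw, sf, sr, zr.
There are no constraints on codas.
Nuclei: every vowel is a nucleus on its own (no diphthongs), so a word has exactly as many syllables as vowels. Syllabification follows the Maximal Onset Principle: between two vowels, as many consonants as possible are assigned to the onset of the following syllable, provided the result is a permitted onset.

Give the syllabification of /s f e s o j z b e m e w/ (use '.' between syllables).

Vowels present: e, o, e, e; each is a nucleus, giving 4 syllables.
Between /e/ (V1) and /o/ (V2): just /s/ — single C goes to the following onset.
Between /o/ (V2) and /e/ (V3): /jzb/ splits as /jz/ + /b/ (/b/ is the longest suffix that is a licit onset).
Between /e/ (V3) and /e/ (V4): just /m/ — single C goes to the following onset.

sfe.sojz.be.mew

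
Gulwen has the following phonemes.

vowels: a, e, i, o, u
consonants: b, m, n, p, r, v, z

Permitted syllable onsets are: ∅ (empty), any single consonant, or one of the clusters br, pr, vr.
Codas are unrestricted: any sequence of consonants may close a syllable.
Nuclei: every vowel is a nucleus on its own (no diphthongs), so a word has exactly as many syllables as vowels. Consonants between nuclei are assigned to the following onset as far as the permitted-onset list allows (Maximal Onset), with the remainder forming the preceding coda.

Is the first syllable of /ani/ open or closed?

open

Vowels present: a, i; each is a nucleus, giving 2 syllables.
/a…i/ gap (V1→V2): /n/ → onset of the next syllable (single consonants are always licit onsets).
Putting it together: a.ni.
Syllable 1 is /a/; it ends in its nucleus with no coda, so it is open.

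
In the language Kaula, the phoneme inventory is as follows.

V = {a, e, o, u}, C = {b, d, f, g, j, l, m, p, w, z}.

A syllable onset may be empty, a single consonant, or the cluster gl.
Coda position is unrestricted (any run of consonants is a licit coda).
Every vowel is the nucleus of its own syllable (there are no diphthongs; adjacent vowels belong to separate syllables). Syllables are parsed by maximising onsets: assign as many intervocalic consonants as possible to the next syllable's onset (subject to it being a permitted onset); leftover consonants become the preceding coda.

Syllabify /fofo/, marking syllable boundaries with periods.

Vowels present: o, o; each is a nucleus, giving 2 syllables.
σ1/σ2 boundary: /f/ → onset of the next syllable (single consonants are always licit onsets).

fo.fo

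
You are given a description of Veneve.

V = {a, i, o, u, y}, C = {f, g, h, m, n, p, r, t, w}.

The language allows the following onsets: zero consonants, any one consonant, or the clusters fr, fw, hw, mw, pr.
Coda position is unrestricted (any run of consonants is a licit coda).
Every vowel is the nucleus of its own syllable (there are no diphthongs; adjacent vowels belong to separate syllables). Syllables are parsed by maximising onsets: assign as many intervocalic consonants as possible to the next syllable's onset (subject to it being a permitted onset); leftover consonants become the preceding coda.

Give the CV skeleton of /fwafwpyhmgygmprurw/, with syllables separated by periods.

CCVCC.CVCC.CVCC.CCVCC

Vowels present: a, y, y, u; each is a nucleus, giving 4 syllables.
Between /a/ (V1) and /y/ (V2): /fwp/ splits as /fw/ + /p/ (/p/ is the longest suffix that is a licit onset).
Between /y/ (V2) and /y/ (V3): /hmg/ splits as /hm/ + /g/ (/g/ is the longest suffix that is a licit onset).
Between /y/ (V3) and /u/ (V4): /gmpr/; trying suffixes from longest down, /pr/ is the first permitted one, so coda /gm/ | onset /pr/.
Syllabification: fwafw.pyhm.gygm.prurw.
Mapping each syllable to C/V: /fwafw/ → CCVCC, /pyhm/ → CVCC, /gygm/ → CVCC, /prurw/ → CCVCC.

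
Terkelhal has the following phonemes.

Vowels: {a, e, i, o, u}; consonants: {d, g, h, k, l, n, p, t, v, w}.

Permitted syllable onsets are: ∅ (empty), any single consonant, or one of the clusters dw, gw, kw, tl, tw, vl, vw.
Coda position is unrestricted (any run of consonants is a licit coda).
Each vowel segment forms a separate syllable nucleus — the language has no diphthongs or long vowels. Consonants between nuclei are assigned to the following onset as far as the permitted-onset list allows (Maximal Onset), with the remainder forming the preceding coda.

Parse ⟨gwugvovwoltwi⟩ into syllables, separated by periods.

The vowels are u, o, o, i — 4 nuclei, so 4 syllables.
/u…o/ gap (V1→V2): cluster /gv/ — the longest permitted-onset suffix is /v/; onset = /v/, preceding coda = /g/.
/o…o/ gap (V2→V3): cluster /vw/ — /vw/ is itself a permitted onset, so the whole cluster goes right; preceding coda = ∅.
/o…i/ gap (V3→V4): /ltw/ — longest licit onset from the right is /tw/, leaving /l/ as coda.

gwug.vo.vwol.twi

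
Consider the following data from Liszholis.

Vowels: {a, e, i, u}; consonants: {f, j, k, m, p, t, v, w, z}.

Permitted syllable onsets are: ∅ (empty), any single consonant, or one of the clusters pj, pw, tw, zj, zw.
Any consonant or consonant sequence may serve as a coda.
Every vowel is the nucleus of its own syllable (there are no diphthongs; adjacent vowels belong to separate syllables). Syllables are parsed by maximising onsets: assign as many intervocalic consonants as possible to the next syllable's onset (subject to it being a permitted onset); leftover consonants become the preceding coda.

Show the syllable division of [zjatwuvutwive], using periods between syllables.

Nuclei (vowels): a, u, u, i, e → 5 syllables.
Between /a/ (V1) and /u/ (V2): cluster /tw/ — /tw/ is itself a permitted onset, so the whole cluster goes right; preceding coda = ∅.
Between /u/ (V2) and /u/ (V3): /v/ is a single consonant, so it becomes the next onset.
Between /u/ (V3) and /i/ (V4): /tw/ is a licit onset in full, so it all attaches to the next syllable.
Between /i/ (V4) and /e/ (V5): /v/ is a single consonant, so it becomes the next onset.

zja.twu.vu.twi.ve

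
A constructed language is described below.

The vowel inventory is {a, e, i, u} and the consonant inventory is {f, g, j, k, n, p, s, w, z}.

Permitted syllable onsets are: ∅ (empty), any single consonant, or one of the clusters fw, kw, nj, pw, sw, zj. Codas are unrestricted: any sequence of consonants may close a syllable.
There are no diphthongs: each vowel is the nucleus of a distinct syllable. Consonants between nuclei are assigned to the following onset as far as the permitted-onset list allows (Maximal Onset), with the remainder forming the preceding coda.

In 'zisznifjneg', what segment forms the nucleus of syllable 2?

i

Nuclei (vowels): i, i, e → 3 syllables.
The second nucleus (vowel 2 from the left) is /i/.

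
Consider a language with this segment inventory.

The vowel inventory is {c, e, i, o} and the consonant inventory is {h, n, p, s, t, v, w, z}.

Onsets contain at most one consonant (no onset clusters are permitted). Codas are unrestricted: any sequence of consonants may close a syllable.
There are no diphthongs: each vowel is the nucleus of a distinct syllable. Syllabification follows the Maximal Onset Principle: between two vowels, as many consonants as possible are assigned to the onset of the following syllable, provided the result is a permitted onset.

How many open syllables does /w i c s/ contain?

1

The vowels are i, c — 2 nuclei, so 2 syllables.
/i…c/ gap (V1→V2): no consonants, so the boundary falls immediately after /i/.
So the parse is wi.cs.
Classifying each syllable: /wi/ (open), /cs/ (closed).
Open syllables: 1.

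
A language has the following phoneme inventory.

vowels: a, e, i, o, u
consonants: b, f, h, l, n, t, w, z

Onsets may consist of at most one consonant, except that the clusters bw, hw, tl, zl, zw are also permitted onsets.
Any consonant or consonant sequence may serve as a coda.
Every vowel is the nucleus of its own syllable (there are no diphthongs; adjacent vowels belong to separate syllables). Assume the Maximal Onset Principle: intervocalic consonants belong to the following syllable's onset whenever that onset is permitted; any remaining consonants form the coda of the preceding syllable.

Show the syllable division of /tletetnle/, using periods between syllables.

Nuclei (vowels): e, e, e → 3 syllables.
Between /e/ (V1) and /e/ (V2): just /t/ — single C goes to the following onset.
Between /e/ (V2) and /e/ (V3): cluster /tnl/ — the longest permitted-onset suffix is /l/; onset = /l/, preceding coda = /tn/.

tle.tetn.le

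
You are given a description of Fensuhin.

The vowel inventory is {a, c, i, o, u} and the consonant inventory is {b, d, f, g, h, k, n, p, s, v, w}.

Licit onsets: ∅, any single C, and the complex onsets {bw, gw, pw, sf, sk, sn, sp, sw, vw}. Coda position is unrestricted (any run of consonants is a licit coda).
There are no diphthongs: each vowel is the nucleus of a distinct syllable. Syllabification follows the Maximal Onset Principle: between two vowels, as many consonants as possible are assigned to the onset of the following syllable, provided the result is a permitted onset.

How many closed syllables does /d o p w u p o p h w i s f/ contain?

2

Nuclei (vowels): o, u, o, i → 4 syllables.
σ1/σ2 boundary: /pw/ is a licit onset in full, so it all attaches to the next syllable.
σ2/σ3 boundary: /p/ → onset of the next syllable (single consonants are always licit onsets).
σ3/σ4 boundary: /phw/ — longest licit onset from the right is /w/, leaving /ph/ as coda.
Result: do.pwu.poph.wisf.
Classifying each syllable: /do/ (open), /pwu/ (open), /poph/ (closed), /wisf/ (closed).
Closed syllables: 2.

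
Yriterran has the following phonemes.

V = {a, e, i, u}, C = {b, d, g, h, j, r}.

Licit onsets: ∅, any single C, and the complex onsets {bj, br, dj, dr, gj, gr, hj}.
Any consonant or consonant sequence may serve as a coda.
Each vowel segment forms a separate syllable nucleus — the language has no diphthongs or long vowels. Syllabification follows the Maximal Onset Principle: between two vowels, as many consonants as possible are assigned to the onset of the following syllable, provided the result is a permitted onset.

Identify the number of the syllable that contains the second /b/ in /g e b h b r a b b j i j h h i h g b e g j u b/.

2

The vowels are e, a, i, i, e, u — 6 nuclei, so 6 syllables.
V1 /e/ – V2 /a/: cluster /bhbr/ — the longest permitted-onset suffix is /br/; onset = /br/, preceding coda = /bh/.
V2 /a/ – V3 /i/: cluster /bbj/ — the longest permitted-onset suffix is /bj/; onset = /bj/, preceding coda = /b/.
V3 /i/ – V4 /i/: /jhh/; trying suffixes from longest down, /h/ is the first permitted one, so coda /jh/ | onset /h/.
V4 /i/ – V5 /e/: /hgb/ — longest licit onset from the right is /b/, leaving /hg/ as coda.
V5 /e/ – V6 /u/: /gj/ is a licit onset in full, so it all attaches to the next syllable.
Result: gebh.brab.bjijh.hihg.be.gjub.
The second /b/ is in the onset of syllable 2 (/brab/).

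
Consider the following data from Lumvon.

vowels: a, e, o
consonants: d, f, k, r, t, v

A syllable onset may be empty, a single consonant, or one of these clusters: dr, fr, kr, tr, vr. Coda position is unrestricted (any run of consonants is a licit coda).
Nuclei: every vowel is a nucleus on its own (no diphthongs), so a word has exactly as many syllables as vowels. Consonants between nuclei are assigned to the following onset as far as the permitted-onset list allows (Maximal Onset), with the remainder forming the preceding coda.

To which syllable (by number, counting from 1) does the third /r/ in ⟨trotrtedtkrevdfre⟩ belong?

Nuclei (vowels): o, e, e, e → 4 syllables.
V1 /o/ – V2 /e/: /trt/; trying suffixes from longest down, /t/ is the first permitted one, so coda /tr/ | onset /t/.
V2 /e/ – V3 /e/: /dtkr/; trying suffixes from longest down, /kr/ is the first permitted one, so coda /dt/ | onset /kr/.
V3 /e/ – V4 /e/: /vdfr/; trying suffixes from longest down, /fr/ is the first permitted one, so coda /vd/ | onset /fr/.
Putting it together: trotr.tedt.krevd.fre.
The third /r/ is in the onset of syllable 3 (/krevd/).

3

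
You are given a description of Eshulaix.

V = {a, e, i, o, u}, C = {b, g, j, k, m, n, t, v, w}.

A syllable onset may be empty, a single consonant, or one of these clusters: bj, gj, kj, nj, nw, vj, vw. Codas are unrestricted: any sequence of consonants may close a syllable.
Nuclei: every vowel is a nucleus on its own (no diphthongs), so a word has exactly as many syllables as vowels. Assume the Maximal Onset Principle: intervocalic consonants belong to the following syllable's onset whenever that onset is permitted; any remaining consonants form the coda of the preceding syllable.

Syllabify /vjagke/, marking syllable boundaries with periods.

The vowels are a, e — 2 nuclei, so 2 syllables.
/a…e/ gap (V1→V2): /gk/; trying suffixes from longest down, /k/ is the first permitted one, so coda /g/ | onset /k/.

vjag.ke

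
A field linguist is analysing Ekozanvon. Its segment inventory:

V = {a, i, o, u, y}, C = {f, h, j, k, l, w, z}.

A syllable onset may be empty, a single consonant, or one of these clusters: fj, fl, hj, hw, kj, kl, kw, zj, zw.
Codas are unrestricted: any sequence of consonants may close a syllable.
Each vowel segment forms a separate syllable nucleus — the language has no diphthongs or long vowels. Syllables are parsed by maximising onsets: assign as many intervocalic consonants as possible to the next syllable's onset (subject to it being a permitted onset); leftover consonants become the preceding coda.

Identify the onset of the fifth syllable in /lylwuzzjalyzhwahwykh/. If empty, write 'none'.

hw

The vowels are y, u, a, y, a, y — 6 nuclei, so 6 syllables.
Between /y/ (V1) and /u/ (V2): /lw/; trying suffixes from longest down, /w/ is the first permitted one, so coda /l/ | onset /w/.
Between /u/ (V2) and /a/ (V3): /zzj/; trying suffixes from longest down, /zj/ is the first permitted one, so coda /z/ | onset /zj/.
Between /a/ (V3) and /y/ (V4): /l/ → onset of the next syllable (single consonants are always licit onsets).
Between /y/ (V4) and /a/ (V5): cluster /zhw/ — the longest permitted-onset suffix is /hw/; onset = /hw/, preceding coda = /z/.
Between /a/ (V5) and /y/ (V6): /hw/ is a licit onset in full, so it all attaches to the next syllable.
So the parse is lyl.wuz.zja.lyz.hwa.hwykh.
Syllable 5 is /hwa/: onset /hw/, nucleus /a/, coda ∅.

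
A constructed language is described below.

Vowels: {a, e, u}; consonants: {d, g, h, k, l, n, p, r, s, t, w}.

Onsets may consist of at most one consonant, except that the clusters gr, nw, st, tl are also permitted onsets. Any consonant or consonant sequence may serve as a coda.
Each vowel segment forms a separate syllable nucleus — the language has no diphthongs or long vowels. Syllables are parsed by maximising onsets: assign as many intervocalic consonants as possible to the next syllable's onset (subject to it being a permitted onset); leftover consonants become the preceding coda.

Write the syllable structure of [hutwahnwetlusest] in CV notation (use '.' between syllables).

CVC.CVC.CCV.CCV.CVCC

The vowels are u, a, e, u, e — 5 nuclei, so 5 syllables.
V1 /u/ – V2 /a/: /tw/; trying suffixes from longest down, /w/ is the first permitted one, so coda /t/ | onset /w/.
V2 /a/ – V3 /e/: /hnw/ — longest licit onset from the right is /nw/, leaving /h/ as coda.
V3 /e/ – V4 /u/: /tl/ is a licit onset in full, so it all attaches to the next syllable.
V4 /u/ – V5 /e/: /s/ is a single consonant, so it becomes the next onset.
Putting it together: hut.wah.nwe.tlu.sest.
Mapping each syllable to C/V: /hut/ → CVC, /wah/ → CVC, /nwe/ → CCV, /tlu/ → CCV, /sest/ → CVCC.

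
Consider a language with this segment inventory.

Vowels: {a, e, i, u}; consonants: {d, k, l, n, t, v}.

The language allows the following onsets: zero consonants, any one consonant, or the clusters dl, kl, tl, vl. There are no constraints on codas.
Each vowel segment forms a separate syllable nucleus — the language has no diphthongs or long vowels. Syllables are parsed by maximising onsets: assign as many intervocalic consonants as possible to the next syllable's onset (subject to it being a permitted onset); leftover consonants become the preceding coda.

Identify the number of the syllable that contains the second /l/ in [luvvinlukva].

3

The vowels are u, i, u, a — 4 nuclei, so 4 syllables.
σ1/σ2 boundary: cluster /vv/ — the longest permitted-onset suffix is /v/; onset = /v/, preceding coda = /v/.
σ2/σ3 boundary: /nl/ — longest licit onset from the right is /l/, leaving /n/ as coda.
σ3/σ4 boundary: /kv/; trying suffixes from longest down, /v/ is the first permitted one, so coda /k/ | onset /v/.
Putting it together: luv.vin.luk.va.
The second /l/ is in the onset of syllable 3 (/luk/).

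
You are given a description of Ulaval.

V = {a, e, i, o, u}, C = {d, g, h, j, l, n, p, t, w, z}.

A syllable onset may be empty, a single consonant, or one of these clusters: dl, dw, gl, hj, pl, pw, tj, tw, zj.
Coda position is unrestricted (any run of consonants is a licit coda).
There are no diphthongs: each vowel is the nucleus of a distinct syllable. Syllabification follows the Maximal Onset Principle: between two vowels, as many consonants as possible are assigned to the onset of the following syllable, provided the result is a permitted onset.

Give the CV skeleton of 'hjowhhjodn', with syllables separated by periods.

The vowels are o, o — 2 nuclei, so 2 syllables.
/o…o/ gap (V1→V2): /whhj/ splits as /wh/ + /hj/ (/hj/ is the longest suffix that is a licit onset).
So the parse is hjowh.hjodn.
Mapping each syllable to C/V: /hjowh/ → CCVCC, /hjodn/ → CCVCC.

CCVCC.CCVCC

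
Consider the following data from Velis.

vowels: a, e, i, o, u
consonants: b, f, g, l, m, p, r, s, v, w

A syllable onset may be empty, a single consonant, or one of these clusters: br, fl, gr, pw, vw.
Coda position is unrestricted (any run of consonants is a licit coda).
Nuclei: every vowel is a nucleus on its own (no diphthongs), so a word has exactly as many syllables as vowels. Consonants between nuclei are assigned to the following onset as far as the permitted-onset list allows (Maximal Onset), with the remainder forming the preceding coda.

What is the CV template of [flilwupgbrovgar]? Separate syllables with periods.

CCVC.CVCC.CCVC.CVC

Nuclei (vowels): i, u, o, a → 4 syllables.
σ1/σ2 boundary: /lw/ — longest licit onset from the right is /w/, leaving /l/ as coda.
σ2/σ3 boundary: /pgbr/ splits as /pg/ + /br/ (/br/ is the longest suffix that is a licit onset).
σ3/σ4 boundary: cluster /vg/ — the longest permitted-onset suffix is /g/; onset = /g/, preceding coda = /v/.
Result: flil.wupg.brov.gar.
Mapping each syllable to C/V: /flil/ → CCVC, /wupg/ → CVCC, /brov/ → CCVC, /gar/ → CVC.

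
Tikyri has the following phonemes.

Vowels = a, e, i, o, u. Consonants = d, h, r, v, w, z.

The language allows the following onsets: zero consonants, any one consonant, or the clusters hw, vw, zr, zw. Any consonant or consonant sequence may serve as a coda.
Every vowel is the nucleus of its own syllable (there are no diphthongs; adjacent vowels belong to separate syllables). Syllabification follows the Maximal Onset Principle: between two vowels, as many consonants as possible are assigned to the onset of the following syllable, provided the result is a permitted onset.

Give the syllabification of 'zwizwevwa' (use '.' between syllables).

zwi.zwe.vwa

The vowels are i, e, a — 3 nuclei, so 3 syllables.
V1 /i/ – V2 /e/: /zw/ — entire cluster is a permitted onset → onset /zw/, coda ∅.
V2 /e/ – V3 /a/: cluster /vw/ — /vw/ is itself a permitted onset, so the whole cluster goes right; preceding coda = ∅.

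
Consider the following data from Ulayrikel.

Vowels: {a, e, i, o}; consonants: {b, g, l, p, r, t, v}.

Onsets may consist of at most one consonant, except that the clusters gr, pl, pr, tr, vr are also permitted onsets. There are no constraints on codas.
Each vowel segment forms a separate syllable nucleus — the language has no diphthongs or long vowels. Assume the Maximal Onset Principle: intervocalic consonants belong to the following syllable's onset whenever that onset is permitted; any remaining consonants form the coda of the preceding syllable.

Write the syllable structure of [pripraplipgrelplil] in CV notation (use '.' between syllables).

CCV.CCV.CCVC.CCVC.CCVC

The vowels are i, a, i, e, i — 5 nuclei, so 5 syllables.
V1 /i/ – V2 /a/: /pr/ is a licit onset in full, so it all attaches to the next syllable.
V2 /a/ – V3 /i/: cluster /pl/ — /pl/ is itself a permitted onset, so the whole cluster goes right; preceding coda = ∅.
V3 /i/ – V4 /e/: /pgr/ — longest licit onset from the right is /gr/, leaving /p/ as coda.
V4 /e/ – V5 /i/: cluster /lpl/ — the longest permitted-onset suffix is /pl/; onset = /pl/, preceding coda = /l/.
So the parse is pri.pra.plip.grel.plil.
Mapping each syllable to C/V: /pri/ → CCV, /pra/ → CCV, /plip/ → CCVC, /grel/ → CCVC, /plil/ → CCVC.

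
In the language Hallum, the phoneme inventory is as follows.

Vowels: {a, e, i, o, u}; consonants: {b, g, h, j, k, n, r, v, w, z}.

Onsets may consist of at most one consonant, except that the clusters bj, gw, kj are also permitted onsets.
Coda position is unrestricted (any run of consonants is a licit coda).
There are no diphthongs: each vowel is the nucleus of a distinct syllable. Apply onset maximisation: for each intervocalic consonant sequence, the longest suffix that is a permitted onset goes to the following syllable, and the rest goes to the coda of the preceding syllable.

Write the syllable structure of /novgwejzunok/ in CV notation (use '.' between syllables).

Nuclei (vowels): o, e, u, o → 4 syllables.
V1 /o/ – V2 /e/: cluster /vgw/ — the longest permitted-onset suffix is /gw/; onset = /gw/, preceding coda = /v/.
V2 /e/ – V3 /u/: /jz/; trying suffixes from longest down, /z/ is the first permitted one, so coda /j/ | onset /z/.
V3 /u/ – V4 /o/: /n/ → onset of the next syllable (single consonants are always licit onsets).
Syllabification: nov.gwej.zu.nok.
Mapping each syllable to C/V: /nov/ → CVC, /gwej/ → CCVC, /zu/ → CV, /nok/ → CVC.

CVC.CCVC.CV.CVC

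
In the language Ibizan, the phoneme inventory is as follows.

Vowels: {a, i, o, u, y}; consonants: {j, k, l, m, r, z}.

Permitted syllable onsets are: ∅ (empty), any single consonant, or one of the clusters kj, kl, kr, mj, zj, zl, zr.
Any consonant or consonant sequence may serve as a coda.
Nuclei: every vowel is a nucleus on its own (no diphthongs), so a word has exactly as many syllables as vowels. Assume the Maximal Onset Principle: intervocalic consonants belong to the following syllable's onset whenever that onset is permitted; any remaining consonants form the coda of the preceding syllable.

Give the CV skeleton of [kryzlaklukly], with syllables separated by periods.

CCV.CCV.CCV.CCV

The vowels are y, a, u, y — 4 nuclei, so 4 syllables.
V1 /y/ – V2 /a/: /zl/ is a licit onset in full, so it all attaches to the next syllable.
V2 /a/ – V3 /u/: /kl/ — entire cluster is a permitted onset → onset /kl/, coda ∅.
V3 /u/ – V4 /y/: /kl/ — entire cluster is a permitted onset → onset /kl/, coda ∅.
Syllabification: kry.zla.klu.kly.
Mapping each syllable to C/V: /kry/ → CCV, /zla/ → CCV, /klu/ → CCV, /kly/ → CCV.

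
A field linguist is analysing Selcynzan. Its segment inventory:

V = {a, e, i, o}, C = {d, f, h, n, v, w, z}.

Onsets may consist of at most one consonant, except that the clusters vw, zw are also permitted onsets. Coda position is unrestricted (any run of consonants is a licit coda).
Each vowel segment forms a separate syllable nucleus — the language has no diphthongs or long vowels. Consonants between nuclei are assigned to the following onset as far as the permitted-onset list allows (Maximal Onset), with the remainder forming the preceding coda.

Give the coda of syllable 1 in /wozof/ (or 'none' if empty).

Vowels present: o, o; each is a nucleus, giving 2 syllables.
/o…o/ gap (V1→V2): just /z/ — single C goes to the following onset.
So the parse is wo.zof.
Syllable 1 is /wo/: onset /w/, nucleus /o/, coda ∅.

none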